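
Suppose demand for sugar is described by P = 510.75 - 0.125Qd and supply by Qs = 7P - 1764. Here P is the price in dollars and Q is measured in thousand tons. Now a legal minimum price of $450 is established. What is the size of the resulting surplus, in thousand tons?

Rearranging demand gives Qd = 4086 - 8P. Equilibrium: 4086 - 8P = 7P - 1764, so 5850 = 15P and P* = 390, Q* = 966.
Because the floor (450) lies above the market-clearing price, it is binding.
At P = 450: Qd = 4086 - 8·450 = 486 and Qs = 7·450 - 1764 = 1386.
Surplus = Qs - Qd = 1386 - 486 = 900.

900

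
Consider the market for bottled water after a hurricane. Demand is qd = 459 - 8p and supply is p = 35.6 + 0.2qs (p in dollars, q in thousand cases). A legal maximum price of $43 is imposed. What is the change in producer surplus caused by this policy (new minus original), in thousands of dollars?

Rearranging supply gives qs = 5p - 178. Without the control the market clears where 459 - 8p = 5p - 178, i.e. p* = 49 and q* = 67.
Because the ceiling (43) lies below the market-clearing price, it is binding.
At p = 43: qd = 459 - 8·43 = 115 and qs = 5·43 - 178 = 37.
Producer surplus without the control is ½ · (49 - 35.6) · 67 = 448.9.
With the ceiling, producers sell 37 units at 43, so PS = ½ · (43 - 35.6) · 37 = 136.9.
Change in producer surplus = 136.9 - 448.9 = -312.

-312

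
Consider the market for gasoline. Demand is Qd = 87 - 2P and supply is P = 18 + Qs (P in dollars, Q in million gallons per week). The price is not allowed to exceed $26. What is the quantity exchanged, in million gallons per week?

Rearranging supply gives Qs = P - 18. Without the control the market clears where 87 - 2P = P - 18, i.e. P* = 35 and Q* = 17.
Because the ceiling (26) lies below the market-clearing price, it is binding.
At P = 26: Qd = 87 - 2·26 = 35 and Qs = 26 - 18 = 8.
The quantity actually transacted is the short side, supply: 8.

8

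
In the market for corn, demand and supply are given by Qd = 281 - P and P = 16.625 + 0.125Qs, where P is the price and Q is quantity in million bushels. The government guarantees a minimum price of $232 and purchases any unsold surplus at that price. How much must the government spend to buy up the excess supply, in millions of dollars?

Rearranging supply gives Qs = 8P - 133. Equilibrium: 281 - P = 8P - 133, so 414 = 9P and P* = 46, Q* = 235.
Because the floor (232) lies above the market-clearing price, it is binding.
At P = 232: Qd = 281 - 232 = 49 and Qs = 8·232 - 133 = 1723.
Surplus = Qs - Qd = 1674.
Government expenditure = surplus × support price = 1674 × 232 = 388368.

388368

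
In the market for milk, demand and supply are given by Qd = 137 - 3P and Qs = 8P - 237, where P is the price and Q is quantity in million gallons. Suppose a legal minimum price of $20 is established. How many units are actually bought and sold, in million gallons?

35

Setting quantity demanded equal to quantity supplied, 137 - 3P = 8P - 237, gives P* = 34 and Q* = 35.
Since 20 is below P* = 34, the floor does not bind and the free-market outcome prevails.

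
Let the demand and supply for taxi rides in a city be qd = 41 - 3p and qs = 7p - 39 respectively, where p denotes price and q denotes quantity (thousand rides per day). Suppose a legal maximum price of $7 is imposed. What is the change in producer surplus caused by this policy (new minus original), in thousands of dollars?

Without the control the market clears where 41 - 3p = 7p - 39, i.e. p* = 8 and q* = 17.
The ceiling of 7 is below the equilibrium price 8, so it binds.
At p = 7: qd = 41 - 3·7 = 20 and qs = 7·7 - 39 = 10.
Producer surplus without the control is ½ · (8 - 39/7) · 17 = 289/14.
With the ceiling, producers sell 10 units at 7, so PS = ½ · (7 - 39/7) · 10 = 50/7.
Change in producer surplus = 50/7 - 289/14 = -13.5.

-13.5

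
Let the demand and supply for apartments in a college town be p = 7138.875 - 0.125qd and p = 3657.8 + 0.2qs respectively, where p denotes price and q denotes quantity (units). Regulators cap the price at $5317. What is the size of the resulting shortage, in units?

Rearranging demand gives qd = 57111 - 8p; rearranging supply gives qs = 5p - 18289. Without the control the market clears where 57111 - 8p = 5p - 18289, i.e. p* = 5800 and q* = 10711.
Because the ceiling (5317) lies below the market-clearing price, it is binding.
At p = 5317: qd = 57111 - 8·5317 = 14575 and qs = 5·5317 - 18289 = 8296.
Shortage = qd - qs = 14575 - 8296 = 6279.

6279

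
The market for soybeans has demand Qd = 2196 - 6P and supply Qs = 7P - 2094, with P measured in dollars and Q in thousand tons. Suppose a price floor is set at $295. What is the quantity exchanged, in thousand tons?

216

Setting quantity demanded equal to quantity supplied, 2196 - 6P = 7P - 2094, gives P* = 330 and Q* = 216.
The floor of 295 is below the equilibrium price 330, so it is not binding; the market clears at P* = 330, Q* = 216.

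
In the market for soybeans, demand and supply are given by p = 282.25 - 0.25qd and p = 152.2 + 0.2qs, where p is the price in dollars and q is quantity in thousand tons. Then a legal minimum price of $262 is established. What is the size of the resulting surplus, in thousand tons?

468

Rearranging demand gives qd = 1129 - 4p; rearranging supply gives qs = 5p - 761. In a free market, 1129 - 4p = 5p - 761 gives the equilibrium p* = 210, q* = 289.
Since 262 > 210, the floor is binding.
At p = 262: qd = 1129 - 4·262 = 81 and qs = 5·262 - 761 = 549.
Surplus = qs - qd = 549 - 81 = 468.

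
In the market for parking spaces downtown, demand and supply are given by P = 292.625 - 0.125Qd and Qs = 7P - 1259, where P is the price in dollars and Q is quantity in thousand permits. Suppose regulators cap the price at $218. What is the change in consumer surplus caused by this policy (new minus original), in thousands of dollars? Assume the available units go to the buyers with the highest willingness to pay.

Rearranging demand gives Qd = 2341 - 8P. Setting quantity demanded equal to quantity supplied, 2341 - 8P = 7P - 1259, gives P* = 240 and Q* = 421.
Since 218 < 240, the ceiling is binding.
At P = 218: Qd = 2341 - 8·218 = 597 and Qs = 7·218 - 1259 = 267.
Consumer surplus without the control is ½ · (292.625 - 240) · 421 = 11077.5625.
With the ceiling, 267 units are sold at 218 (assume they go to the highest-value buyers). The demand price at Q = 267 is 259.25, so CS = ½ · [(292.625 - 218) + (259.25 - 218)] · 267 = 15469.3125.
Change in consumer surplus = 15469.3125 - 11077.5625 = 4391.75.

4391.75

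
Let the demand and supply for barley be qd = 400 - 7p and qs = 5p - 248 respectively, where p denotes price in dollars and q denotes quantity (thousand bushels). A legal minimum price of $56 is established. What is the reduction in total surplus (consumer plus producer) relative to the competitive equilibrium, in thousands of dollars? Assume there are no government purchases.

33.6

Without the control the market clears where 400 - 7p = 5p - 248, i.e. p* = 54 and q* = 22.
The floor of 56 is above the equilibrium price 54, so it binds.
At p = 56: qd = 400 - 7·56 = 8 and qs = 5·56 - 248 = 32.
Quantity traded falls to 8. At q = 8 the demand price is (400 - 8)/7 = 56 and the supply price is (248 + 8)/5 = 51.2.
Deadweight loss = ½ · (56 - 51.2) · (22 - 8) = ½ · 4.8 · 14 = 33.6.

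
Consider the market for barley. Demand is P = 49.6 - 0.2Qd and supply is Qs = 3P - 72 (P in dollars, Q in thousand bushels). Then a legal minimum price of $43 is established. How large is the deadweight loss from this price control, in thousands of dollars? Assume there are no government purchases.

Rearranging demand gives Qd = 248 - 5P. Setting quantity demanded equal to quantity supplied, 248 - 5P = 3P - 72, gives P* = 40 and Q* = 48.
Because the floor (43) lies above the market-clearing price, it is binding.
At P = 43: Qd = 248 - 5·43 = 33 and Qs = 3·43 - 72 = 57.
Quantity traded falls to 33. At Q = 33 the demand price is (248 - 33)/5 = 43 and the supply price is (72 + 33)/3 = 35.
Deadweight loss = ½ · (43 - 35) · (48 - 33) = ½ · 8 · 15 = 60.

60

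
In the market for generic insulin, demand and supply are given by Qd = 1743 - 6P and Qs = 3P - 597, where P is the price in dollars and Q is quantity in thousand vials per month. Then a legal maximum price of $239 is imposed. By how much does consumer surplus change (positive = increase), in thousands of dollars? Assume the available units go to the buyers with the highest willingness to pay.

Equilibrium: 1743 - 6P = 3P - 597, so 2340 = 9P and P* = 260, Q* = 183.
The ceiling of 239 is below the equilibrium price 260, so it binds.
At P = 239: Qd = 1743 - 6·239 = 309 and Qs = 3·239 - 597 = 120.
Consumer surplus without the control is ½ · (290.5 - 260) · 183 = 2790.75.
With the ceiling, 120 units are sold at 239 (assume they go to the highest-value buyers). The demand price at Q = 120 is 270.5, so CS = ½ · [(290.5 - 239) + (270.5 - 239)] · 120 = 4980.
Change in consumer surplus = 4980 - 2790.75 = 2189.25.

2189.25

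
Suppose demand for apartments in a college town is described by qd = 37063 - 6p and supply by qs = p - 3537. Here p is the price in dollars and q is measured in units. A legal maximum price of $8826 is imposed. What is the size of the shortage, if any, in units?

Equilibrium: 37063 - 6p = p - 3537, so 40600 = 7p and p* = 5800, q* = 2263.
The ceiling of 8826 is above the equilibrium price 5800, so it is not binding; the market clears at p* = 5800, q* = 2263.
Since the control does not bind, there is no shortage.

0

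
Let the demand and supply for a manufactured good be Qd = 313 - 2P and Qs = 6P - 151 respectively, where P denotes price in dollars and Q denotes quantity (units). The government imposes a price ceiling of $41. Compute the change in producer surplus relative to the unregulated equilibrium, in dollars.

-2482

Equilibrium: 313 - 2P = 6P - 151, so 464 = 8P and P* = 58, Q* = 197.
Since 41 < 58, the ceiling is binding.
At P = 41: Qd = 313 - 2·41 = 231 and Qs = 6·41 - 151 = 95.
Producer surplus without the control is ½ · (58 - 151/6) · 197 = 38809/12.
With the ceiling, producers sell 95 units at 41, so PS = ½ · (41 - 151/6) · 95 = 9025/12.
Change in producer surplus = 9025/12 - 38809/12 = -2482.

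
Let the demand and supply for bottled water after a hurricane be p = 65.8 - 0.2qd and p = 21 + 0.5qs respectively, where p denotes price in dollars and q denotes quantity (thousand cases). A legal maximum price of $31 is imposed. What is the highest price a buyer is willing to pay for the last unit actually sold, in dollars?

Rearranging demand gives qd = 329 - 5p; rearranging supply gives qs = 2p - 42. In a free market, 329 - 5p = 2p - 42 gives the equilibrium p* = 53, q* = 64.
Because the ceiling (31) lies below the market-clearing price, it is binding.
At p = 31: qd = 329 - 5·31 = 174 and qs = 2·31 - 42 = 20.
Only 20 units reach the market. On the demand curve, the marginal buyer's willingness to pay at q = 20 is (329 - 20)/5 = 61.8.

61.8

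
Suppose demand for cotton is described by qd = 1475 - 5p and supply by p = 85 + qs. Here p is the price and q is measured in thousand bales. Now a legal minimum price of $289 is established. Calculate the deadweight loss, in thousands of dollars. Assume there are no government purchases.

Rearranging supply gives qs = p - 85. Setting quantity demanded equal to quantity supplied, 1475 - 5p = p - 85, gives p* = 260 and q* = 175.
Because the floor (289) lies above the market-clearing price, it is binding.
At p = 289: qd = 1475 - 5·289 = 30 and qs = 289 - 85 = 204.
Quantity traded falls to 30. At q = 30 the demand price is (1475 - 30)/5 = 289 and the supply price is 85 + 30 = 115.
Deadweight loss = ½ · (289 - 115) · (175 - 30) = ½ · 174 · 145 = 12615.

12615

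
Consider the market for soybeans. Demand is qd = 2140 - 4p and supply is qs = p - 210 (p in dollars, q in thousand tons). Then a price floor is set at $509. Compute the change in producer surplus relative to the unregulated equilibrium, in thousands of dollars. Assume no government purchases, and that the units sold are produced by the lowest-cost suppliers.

Without the control the market clears where 2140 - 4p = p - 210, i.e. p* = 470 and q* = 260.
The floor of 509 is above the equilibrium price 470, so it binds.
At p = 509: qd = 2140 - 4·509 = 104 and qs = 509 - 210 = 299.
Producer surplus without the control is ½ · (470 - 210) · 260 = 33800.
With the floor, 104 units are sold at 509. The supply price at q = 104 is 314, so PS = ½ · [(509 - 210) + (509 - 314)] · 104 = 25688.
Change in producer surplus = 25688 - 33800 = -8112.

-8112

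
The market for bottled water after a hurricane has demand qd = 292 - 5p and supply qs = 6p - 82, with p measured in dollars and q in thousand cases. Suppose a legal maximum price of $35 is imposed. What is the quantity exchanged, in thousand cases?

122

Equilibrium: 292 - 5p = 6p - 82, so 374 = 11p and p* = 34, q* = 122.
Since 35 is above p* = 34, the ceiling does not bind and the free-market outcome prevails.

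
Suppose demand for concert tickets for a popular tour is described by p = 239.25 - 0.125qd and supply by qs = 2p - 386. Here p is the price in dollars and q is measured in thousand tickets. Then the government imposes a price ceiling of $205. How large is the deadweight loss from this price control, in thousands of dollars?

781.25

Rearranging demand gives qd = 1914 - 8p. In a free market, 1914 - 8p = 2p - 386 gives the equilibrium p* = 230, q* = 74.
The ceiling of 205 is below the equilibrium price 230, so it binds.
At p = 205: qd = 1914 - 8·205 = 274 and qs = 2·205 - 386 = 24.
Quantity traded falls to 24. At q = 24 the demand price is (1914 - 24)/8 = 236.25 and the supply price is (386 + 24)/2 = 205.
Deadweight loss = ½ · (236.25 - 205) · (74 - 24) = ½ · 31.25 · 50 = 781.25.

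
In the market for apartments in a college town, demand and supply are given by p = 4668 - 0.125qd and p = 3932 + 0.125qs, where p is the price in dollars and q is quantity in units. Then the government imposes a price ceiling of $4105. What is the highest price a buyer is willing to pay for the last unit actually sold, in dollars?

Rearranging demand gives qd = 37344 - 8p; rearranging supply gives qs = 8p - 31456. Without the control the market clears where 37344 - 8p = 8p - 31456, i.e. p* = 4300 and q* = 2944.
The ceiling of 4105 is below the equilibrium price 4300, so it binds.
At p = 4105: qd = 37344 - 8·4105 = 4504 and qs = 8·4105 - 31456 = 1384.
Only 1384 units reach the market. On the demand curve, the marginal buyer's willingness to pay at q = 1384 is (37344 - 1384)/8 = 4495.

4495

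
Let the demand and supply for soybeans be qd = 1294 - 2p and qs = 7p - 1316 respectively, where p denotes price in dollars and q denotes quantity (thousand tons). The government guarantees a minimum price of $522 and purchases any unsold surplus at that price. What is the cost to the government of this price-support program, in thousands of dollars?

Without the control the market clears where 1294 - 2p = 7p - 1316, i.e. p* = 290 and q* = 714.
The floor of 522 is above the equilibrium price 290, so it binds.
At p = 522: qd = 1294 - 2·522 = 250 and qs = 7·522 - 1316 = 2338.
Surplus = qs - qd = 2088.
Government expenditure = surplus × support price = 2088 × 522 = 1089936.

1089936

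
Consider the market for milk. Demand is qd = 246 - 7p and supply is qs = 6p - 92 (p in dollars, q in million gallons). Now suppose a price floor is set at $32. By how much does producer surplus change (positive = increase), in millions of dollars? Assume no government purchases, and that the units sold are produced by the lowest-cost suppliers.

-15

Equilibrium: 246 - 7p = 6p - 92, so 338 = 13p and p* = 26, q* = 64.
Since 32 > 26, the floor is binding.
At p = 32: qd = 246 - 7·32 = 22 and qs = 6·32 - 92 = 100.
Producer surplus without the control is ½ · (26 - 46/3) · 64 = 1024/3.
With the floor, 22 units are sold at 32. The supply price at q = 22 is 19, so PS = ½ · [(32 - 46/3) + (32 - 19)] · 22 = 979/3.
Change in producer surplus = 979/3 - 1024/3 = -15.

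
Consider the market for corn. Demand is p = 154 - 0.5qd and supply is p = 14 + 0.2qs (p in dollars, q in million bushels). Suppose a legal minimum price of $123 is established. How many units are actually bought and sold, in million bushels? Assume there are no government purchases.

62

Rearranging demand gives qd = 308 - 2p; rearranging supply gives qs = 5p - 70. Without the control the market clears where 308 - 2p = 5p - 70, i.e. p* = 54 and q* = 200.
The floor of 123 is above the equilibrium price 54, so it binds.
At p = 123: qd = 308 - 2·123 = 62 and qs = 5·123 - 70 = 545.
The quantity actually transacted is the short side, demand: 62.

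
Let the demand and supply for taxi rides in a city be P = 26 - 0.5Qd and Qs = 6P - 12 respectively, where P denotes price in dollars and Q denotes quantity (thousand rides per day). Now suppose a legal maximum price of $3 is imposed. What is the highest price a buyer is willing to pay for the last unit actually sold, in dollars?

23

Rearranging demand gives Qd = 52 - 2P. In a free market, 52 - 2P = 6P - 12 gives the equilibrium P* = 8, Q* = 36.
The ceiling of 3 is below the equilibrium price 8, so it binds.
At P = 3: Qd = 52 - 2·3 = 46 and Qs = 6·3 - 12 = 6.
Only 6 units reach the market. On the demand curve, the marginal buyer's willingness to pay at Q = 6 is (52 - 6)/2 = 23.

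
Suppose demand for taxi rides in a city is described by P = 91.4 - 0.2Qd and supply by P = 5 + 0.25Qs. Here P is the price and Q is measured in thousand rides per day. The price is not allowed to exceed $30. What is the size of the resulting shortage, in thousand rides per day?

Rearranging demand gives Qd = 457 - 5P; rearranging supply gives Qs = 4P - 20. Setting quantity demanded equal to quantity supplied, 457 - 5P = 4P - 20, gives P* = 53 and Q* = 192.
The ceiling of 30 is below the equilibrium price 53, so it binds.
At P = 30: Qd = 457 - 5·30 = 307 and Qs = 4·30 - 20 = 100.
Shortage = Qd - Qs = 307 - 100 = 207.

207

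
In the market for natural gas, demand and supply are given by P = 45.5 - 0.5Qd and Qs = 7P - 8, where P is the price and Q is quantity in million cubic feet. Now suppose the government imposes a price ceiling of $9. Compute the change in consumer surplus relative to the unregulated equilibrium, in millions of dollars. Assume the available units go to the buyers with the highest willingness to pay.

Rearranging demand gives Qd = 91 - 2P. In a free market, 91 - 2P = 7P - 8 gives the equilibrium P* = 11, Q* = 69.
Because the ceiling (9) lies below the market-clearing price, it is binding.
At P = 9: Qd = 91 - 2·9 = 73 and Qs = 7·9 - 8 = 55.
Consumer surplus without the control is ½ · (45.5 - 11) · 69 = 1190.25.
With the ceiling, 55 units are sold at 9 (assume they go to the highest-value buyers). The demand price at Q = 55 is 18, so CS = ½ · [(45.5 - 9) + (18 - 9)] · 55 = 1251.25.
Change in consumer surplus = 1251.25 - 1190.25 = 61.

61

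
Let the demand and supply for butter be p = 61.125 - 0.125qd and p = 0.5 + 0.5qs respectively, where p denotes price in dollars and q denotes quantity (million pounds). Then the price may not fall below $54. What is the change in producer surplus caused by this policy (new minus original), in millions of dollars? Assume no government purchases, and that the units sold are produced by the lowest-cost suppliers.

-115

Rearranging demand gives qd = 489 - 8p; rearranging supply gives qs = 2p - 1. Setting quantity demanded equal to quantity supplied, 489 - 8p = 2p - 1, gives p* = 49 and q* = 97.
Since 54 > 49, the floor is binding.
At p = 54: qd = 489 - 8·54 = 57 and qs = 2·54 - 1 = 107.
Producer surplus without the control is ½ · (49 - 0.5) · 97 = 2352.25.
With the floor, 57 units are sold at 54. The supply price at q = 57 is 29, so PS = ½ · [(54 - 0.5) + (54 - 29)] · 57 = 2237.25.
Change in producer surplus = 2237.25 - 2352.25 = -115.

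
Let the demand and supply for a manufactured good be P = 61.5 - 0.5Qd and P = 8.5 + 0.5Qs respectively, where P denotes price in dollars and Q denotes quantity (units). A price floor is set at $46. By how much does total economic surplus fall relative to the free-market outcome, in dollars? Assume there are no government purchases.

Rearranging demand gives Qd = 123 - 2P; rearranging supply gives Qs = 2P - 17. Setting quantity demanded equal to quantity supplied, 123 - 2P = 2P - 17, gives P* = 35 and Q* = 53.
Because the floor (46) lies above the market-clearing price, it is binding.
At P = 46: Qd = 123 - 2·46 = 31 and Qs = 2·46 - 17 = 75.
Quantity traded falls to 31. At Q = 31 the demand price is (123 - 31)/2 = 46 and the supply price is (17 + 31)/2 = 24.
Deadweight loss = ½ · (46 - 24) · (53 - 31) = ½ · 22 · 22 = 242.

242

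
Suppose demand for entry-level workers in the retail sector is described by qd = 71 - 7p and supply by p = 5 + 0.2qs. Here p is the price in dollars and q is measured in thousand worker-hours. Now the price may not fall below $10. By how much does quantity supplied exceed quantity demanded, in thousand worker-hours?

24

Rearranging supply gives qs = 5p - 25. Equilibrium: 71 - 7p = 5p - 25, so 96 = 12p and p* = 8, q* = 15.
Since 10 > 8, the floor is binding.
At p = 10: qd = 71 - 7·10 = 1 and qs = 5·10 - 25 = 25.
Surplus = qs - qd = 25 - 1 = 24.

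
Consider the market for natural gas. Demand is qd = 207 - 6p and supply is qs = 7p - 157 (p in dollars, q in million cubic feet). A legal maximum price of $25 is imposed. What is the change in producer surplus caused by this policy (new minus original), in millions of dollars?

Setting quantity demanded equal to quantity supplied, 207 - 6p = 7p - 157, gives p* = 28 and q* = 39.
Since 25 < 28, the ceiling is binding.
At p = 25: qd = 207 - 6·25 = 57 and qs = 7·25 - 157 = 18.
Producer surplus without the control is ½ · (28 - 157/7) · 39 = 1521/14.
With the ceiling, producers sell 18 units at 25, so PS = ½ · (25 - 157/7) · 18 = 162/7.
Change in producer surplus = 162/7 - 1521/14 = -85.5.

-85.5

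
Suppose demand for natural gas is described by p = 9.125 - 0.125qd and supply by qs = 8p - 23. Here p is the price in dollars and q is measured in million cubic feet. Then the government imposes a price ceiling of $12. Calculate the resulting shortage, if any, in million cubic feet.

Rearranging demand gives qd = 73 - 8p. In a free market, 73 - 8p = 8p - 23 gives the equilibrium p* = 6, q* = 25.
Since 12 is above p* = 6, the ceiling does not bind and the free-market outcome prevails.
Since the control does not bind, there is no shortage.

0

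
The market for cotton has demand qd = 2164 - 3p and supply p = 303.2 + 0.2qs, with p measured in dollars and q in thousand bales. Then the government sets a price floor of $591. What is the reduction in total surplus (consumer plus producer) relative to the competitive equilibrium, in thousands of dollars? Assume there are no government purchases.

41186.4

Rearranging supply gives qs = 5p - 1516. Without the control the market clears where 2164 - 3p = 5p - 1516, i.e. p* = 460 and q* = 784.
The floor of 591 is above the equilibrium price 460, so it binds.
At p = 591: qd = 2164 - 3·591 = 391 and qs = 5·591 - 1516 = 1439.
Quantity traded falls to 391. At q = 391 the demand price is (2164 - 391)/3 = 591 and the supply price is (1516 + 391)/5 = 381.4.
Deadweight loss = ½ · (591 - 381.4) · (784 - 391) = ½ · 209.6 · 393 = 41186.4.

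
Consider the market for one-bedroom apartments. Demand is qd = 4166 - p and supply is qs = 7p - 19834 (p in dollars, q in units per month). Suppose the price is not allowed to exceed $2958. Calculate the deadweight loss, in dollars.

49392

Setting quantity demanded equal to quantity supplied, 4166 - p = 7p - 19834, gives p* = 3000 and q* = 1166.
Because the ceiling (2958) lies below the market-clearing price, it is binding.
At p = 2958: qd = 4166 - 2958 = 1208 and qs = 7·2958 - 19834 = 872.
Quantity traded falls to 872. At q = 872 the demand price is 4166 - 872 = 3294 and the supply price is (19834 + 872)/7 = 2958.
Deadweight loss = ½ · (3294 - 2958) · (1166 - 872) = ½ · 336 · 294 = 49392.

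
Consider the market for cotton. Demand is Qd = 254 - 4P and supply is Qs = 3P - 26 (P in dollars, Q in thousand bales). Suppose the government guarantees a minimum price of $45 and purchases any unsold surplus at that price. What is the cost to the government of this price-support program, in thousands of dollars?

1575

In a free market, 254 - 4P = 3P - 26 gives the equilibrium P* = 40, Q* = 94.
Since 45 > 40, the floor is binding.
At P = 45: Qd = 254 - 4·45 = 74 and Qs = 3·45 - 26 = 109.
Surplus = Qs - Qd = 35.
Government expenditure = surplus × support price = 35 × 45 = 1575.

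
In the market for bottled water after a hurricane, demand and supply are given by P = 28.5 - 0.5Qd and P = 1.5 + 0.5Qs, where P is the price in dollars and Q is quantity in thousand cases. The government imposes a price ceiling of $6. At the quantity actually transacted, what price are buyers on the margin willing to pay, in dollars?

Rearranging demand gives Qd = 57 - 2P; rearranging supply gives Qs = 2P - 3. In a free market, 57 - 2P = 2P - 3 gives the equilibrium P* = 15, Q* = 27.
The ceiling of 6 is below the equilibrium price 15, so it binds.
At P = 6: Qd = 57 - 2·6 = 45 and Qs = 2·6 - 3 = 9.
Only 9 units reach the market. On the demand curve, the marginal buyer's willingness to pay at Q = 9 is (57 - 9)/2 = 24.

24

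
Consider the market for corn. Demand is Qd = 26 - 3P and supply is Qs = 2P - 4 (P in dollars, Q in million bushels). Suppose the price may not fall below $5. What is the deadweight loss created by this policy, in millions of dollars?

Setting quantity demanded equal to quantity supplied, 26 - 3P = 2P - 4, gives P* = 6 and Q* = 8.
Since 5 is below P* = 6, the floor does not bind and the free-market outcome prevails.
Since the control does not bind, no trades are prevented and deadweight loss is zero.

0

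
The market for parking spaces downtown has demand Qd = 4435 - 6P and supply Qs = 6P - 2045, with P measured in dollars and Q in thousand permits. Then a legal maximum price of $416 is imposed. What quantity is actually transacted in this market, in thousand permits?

451

Equilibrium: 4435 - 6P = 6P - 2045, so 6480 = 12P and P* = 540, Q* = 1195.
Since 416 < 540, the ceiling is binding.
At P = 416: Qd = 4435 - 6·416 = 1939 and Qs = 6·416 - 2045 = 451.
The quantity actually transacted is the short side, supply: 451.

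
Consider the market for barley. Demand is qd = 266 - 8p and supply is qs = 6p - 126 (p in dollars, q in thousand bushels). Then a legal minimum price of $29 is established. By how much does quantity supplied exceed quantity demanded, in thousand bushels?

14

In a free market, 266 - 8p = 6p - 126 gives the equilibrium p* = 28, q* = 42.
Because the floor (29) lies above the market-clearing price, it is binding.
At p = 29: qd = 266 - 8·29 = 34 and qs = 6·29 - 126 = 48.
Surplus = qs - qd = 48 - 34 = 14.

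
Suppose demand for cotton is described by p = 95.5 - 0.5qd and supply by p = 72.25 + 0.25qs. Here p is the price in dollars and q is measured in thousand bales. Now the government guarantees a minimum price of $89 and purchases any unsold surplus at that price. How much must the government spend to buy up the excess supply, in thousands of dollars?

Rearranging demand gives qd = 191 - 2p; rearranging supply gives qs = 4p - 289. Setting quantity demanded equal to quantity supplied, 191 - 2p = 4p - 289, gives p* = 80 and q* = 31.
Since 89 > 80, the floor is binding.
At p = 89: qd = 191 - 2·89 = 13 and qs = 4·89 - 289 = 67.
Surplus = qs - qd = 54.
Government expenditure = surplus × support price = 54 × 89 = 4806.

4806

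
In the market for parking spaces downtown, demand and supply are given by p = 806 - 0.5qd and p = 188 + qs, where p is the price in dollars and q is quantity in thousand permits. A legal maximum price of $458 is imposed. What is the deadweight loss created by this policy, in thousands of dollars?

Rearranging demand gives qd = 1612 - 2p; rearranging supply gives qs = p - 188. Equilibrium: 1612 - 2p = p - 188, so 1800 = 3p and p* = 600, q* = 412.
Because the ceiling (458) lies below the market-clearing price, it is binding.
At p = 458: qd = 1612 - 2·458 = 696 and qs = 458 - 188 = 270.
Quantity traded falls to 270. At q = 270 the demand price is (1612 - 270)/2 = 671 and the supply price is 188 + 270 = 458.
Deadweight loss = ½ · (671 - 458) · (412 - 270) = ½ · 213 · 142 = 15123.

15123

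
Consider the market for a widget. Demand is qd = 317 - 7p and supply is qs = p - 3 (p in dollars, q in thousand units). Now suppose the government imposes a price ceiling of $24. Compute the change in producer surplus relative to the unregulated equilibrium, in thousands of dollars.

-464

Without the control the market clears where 317 - 7p = p - 3, i.e. p* = 40 and q* = 37.
Because the ceiling (24) lies below the market-clearing price, it is binding.
At p = 24: qd = 317 - 7·24 = 149 and qs = 24 - 3 = 21.
Producer surplus without the control is ½ · (40 - 3) · 37 = 684.5.
With the ceiling, producers sell 21 units at 24, so PS = ½ · (24 - 3) · 21 = 220.5.
Change in producer surplus = 220.5 - 684.5 = -464.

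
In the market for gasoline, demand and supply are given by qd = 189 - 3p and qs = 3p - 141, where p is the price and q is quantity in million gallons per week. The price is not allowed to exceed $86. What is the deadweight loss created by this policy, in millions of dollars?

Equilibrium: 189 - 3p = 3p - 141, so 330 = 6p and p* = 55, q* = 24.
The ceiling of 86 is above the equilibrium price 55, so it is not binding; the market clears at p* = 55, q* = 24.
Since the control does not bind, no trades are prevented and deadweight loss is zero.

0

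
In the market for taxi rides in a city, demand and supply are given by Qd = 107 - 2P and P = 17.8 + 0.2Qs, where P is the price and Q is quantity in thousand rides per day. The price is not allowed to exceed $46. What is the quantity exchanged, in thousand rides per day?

51

Rearranging supply gives Qs = 5P - 89. In a free market, 107 - 2P = 5P - 89 gives the equilibrium P* = 28, Q* = 51.
The ceiling of 46 is above the equilibrium price 28, so it is not binding; the market clears at P* = 28, Q* = 51.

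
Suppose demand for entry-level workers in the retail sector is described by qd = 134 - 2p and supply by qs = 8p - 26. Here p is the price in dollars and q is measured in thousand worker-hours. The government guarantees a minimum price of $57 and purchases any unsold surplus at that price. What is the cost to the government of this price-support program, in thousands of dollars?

Setting quantity demanded equal to quantity supplied, 134 - 2p = 8p - 26, gives p* = 16 and q* = 102.
Since 57 > 16, the floor is binding.
At p = 57: qd = 134 - 2·57 = 20 and qs = 8·57 - 26 = 430.
Surplus = qs - qd = 410.
Government expenditure = surplus × support price = 410 × 57 = 23370.

23370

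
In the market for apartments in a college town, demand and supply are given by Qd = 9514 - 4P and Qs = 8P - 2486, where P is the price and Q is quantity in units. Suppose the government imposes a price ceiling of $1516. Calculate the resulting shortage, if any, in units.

0

Equilibrium: 9514 - 4P = 8P - 2486, so 12000 = 12P and P* = 1000, Q* = 5514.
The ceiling of 1516 is above the equilibrium price 1000, so it is not binding; the market clears at P* = 1000, Q* = 5514.
Since the control does not bind, there is no shortage.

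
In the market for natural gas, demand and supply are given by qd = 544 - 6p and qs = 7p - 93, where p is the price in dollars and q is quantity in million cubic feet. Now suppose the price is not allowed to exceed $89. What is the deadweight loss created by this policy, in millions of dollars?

0

Setting quantity demanded equal to quantity supplied, 544 - 6p = 7p - 93, gives p* = 49 and q* = 250.
The ceiling of 89 is above the equilibrium price 49, so it is not binding; the market clears at p* = 49, q* = 250.
Since the control does not bind, no trades are prevented and deadweight loss is zero.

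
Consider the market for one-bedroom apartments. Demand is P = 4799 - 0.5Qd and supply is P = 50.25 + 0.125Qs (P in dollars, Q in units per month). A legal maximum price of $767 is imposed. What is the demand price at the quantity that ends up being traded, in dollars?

1932

Rearranging demand gives Qd = 9598 - 2P; rearranging supply gives Qs = 8P - 402. Equilibrium: 9598 - 2P = 8P - 402, so 10000 = 10P and P* = 1000, Q* = 7598.
The ceiling of 767 is below the equilibrium price 1000, so it binds.
At P = 767: Qd = 9598 - 2·767 = 8064 and Qs = 8·767 - 402 = 5734.
Only 5734 units reach the market. On the demand curve, the marginal buyer's willingness to pay at Q = 5734 is (9598 - 5734)/2 = 1932.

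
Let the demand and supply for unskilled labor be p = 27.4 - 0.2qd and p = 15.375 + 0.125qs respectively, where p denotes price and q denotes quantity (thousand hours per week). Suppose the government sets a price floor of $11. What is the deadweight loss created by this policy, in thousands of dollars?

0

Rearranging demand gives qd = 137 - 5p; rearranging supply gives qs = 8p - 123. Without the control the market clears where 137 - 5p = 8p - 123, i.e. p* = 20 and q* = 37.
The floor of 11 is below the equilibrium price 20, so it is not binding; the market clears at p* = 20, q* = 37.
Since the control does not bind, no trades are prevented and deadweight loss is zero.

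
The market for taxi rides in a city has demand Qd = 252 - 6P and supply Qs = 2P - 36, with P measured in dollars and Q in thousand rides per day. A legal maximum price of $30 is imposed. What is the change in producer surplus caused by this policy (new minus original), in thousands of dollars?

-180

Setting quantity demanded equal to quantity supplied, 252 - 6P = 2P - 36, gives P* = 36 and Q* = 36.
Because the ceiling (30) lies below the market-clearing price, it is binding.
At P = 30: Qd = 252 - 6·30 = 72 and Qs = 2·30 - 36 = 24.
Producer surplus without the control is ½ · (36 - 18) · 36 = 324.
With the ceiling, producers sell 24 units at 30, so PS = ½ · (30 - 18) · 24 = 144.
Change in producer surplus = 144 - 324 = -180.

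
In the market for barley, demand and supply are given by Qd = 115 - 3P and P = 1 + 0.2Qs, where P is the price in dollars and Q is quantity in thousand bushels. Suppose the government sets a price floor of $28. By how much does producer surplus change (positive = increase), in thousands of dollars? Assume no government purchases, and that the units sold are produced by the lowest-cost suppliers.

250.9

Rearranging supply gives Qs = 5P - 5. Setting quantity demanded equal to quantity supplied, 115 - 3P = 5P - 5, gives P* = 15 and Q* = 70.
Because the floor (28) lies above the market-clearing price, it is binding.
At P = 28: Qd = 115 - 3·28 = 31 and Qs = 5·28 - 5 = 135.
Producer surplus without the control is ½ · (15 - 1) · 70 = 490.
With the floor, 31 units are sold at 28. The supply price at Q = 31 is 7.2, so PS = ½ · [(28 - 1) + (28 - 7.2)] · 31 = 740.9.
Change in producer surplus = 740.9 - 490 = 250.9.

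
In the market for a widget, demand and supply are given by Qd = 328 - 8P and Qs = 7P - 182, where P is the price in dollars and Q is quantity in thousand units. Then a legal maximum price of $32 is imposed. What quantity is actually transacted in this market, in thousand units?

Setting quantity demanded equal to quantity supplied, 328 - 8P = 7P - 182, gives P* = 34 and Q* = 56.
Because the ceiling (32) lies below the market-clearing price, it is binding.
At P = 32: Qd = 328 - 8·32 = 72 and Qs = 7·32 - 182 = 42.
The quantity actually transacted is the short side, supply: 42.

42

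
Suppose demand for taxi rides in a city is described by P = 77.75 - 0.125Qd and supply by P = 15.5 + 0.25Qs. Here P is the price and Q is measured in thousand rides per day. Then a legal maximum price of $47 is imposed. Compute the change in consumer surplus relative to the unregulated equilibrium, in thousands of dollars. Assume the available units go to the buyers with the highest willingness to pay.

Rearranging demand gives Qd = 622 - 8P; rearranging supply gives Qs = 4P - 62. In a free market, 622 - 8P = 4P - 62 gives the equilibrium P* = 57, Q* = 166.
The ceiling of 47 is below the equilibrium price 57, so it binds.
At P = 47: Qd = 622 - 8·47 = 246 and Qs = 4·47 - 62 = 126.
Consumer surplus without the control is ½ · (77.75 - 57) · 166 = 1722.25.
With the ceiling, 126 units are sold at 47 (assume they go to the highest-value buyers). The demand price at Q = 126 is 62, so CS = ½ · [(77.75 - 47) + (62 - 47)] · 126 = 2882.25.
Change in consumer surplus = 2882.25 - 1722.25 = 1160.

1160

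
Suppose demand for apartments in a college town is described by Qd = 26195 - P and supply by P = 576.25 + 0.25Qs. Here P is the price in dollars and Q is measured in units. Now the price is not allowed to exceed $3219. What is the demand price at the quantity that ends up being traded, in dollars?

15624

Rearranging supply gives Qs = 4P - 2305. Without the control the market clears where 26195 - P = 4P - 2305, i.e. P* = 5700 and Q* = 20495.
Since 3219 < 5700, the ceiling is binding.
At P = 3219: Qd = 26195 - 3219 = 22976 and Qs = 4·3219 - 2305 = 10571.
Only 10571 units reach the market. On the demand curve, the marginal buyer's willingness to pay at Q = 10571 is (26195 - 10571) = 15624.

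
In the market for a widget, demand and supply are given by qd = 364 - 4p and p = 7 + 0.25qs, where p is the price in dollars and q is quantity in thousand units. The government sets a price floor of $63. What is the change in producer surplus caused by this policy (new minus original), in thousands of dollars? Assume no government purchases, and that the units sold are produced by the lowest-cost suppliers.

Rearranging supply gives qs = 4p - 28. In a free market, 364 - 4p = 4p - 28 gives the equilibrium p* = 49, q* = 168.
Because the floor (63) lies above the market-clearing price, it is binding.
At p = 63: qd = 364 - 4·63 = 112 and qs = 4·63 - 28 = 224.
Producer surplus without the control is ½ · (49 - 7) · 168 = 3528.
With the floor, 112 units are sold at 63. The supply price at q = 112 is 35, so PS = ½ · [(63 - 7) + (63 - 35)] · 112 = 4704.
Change in producer surplus = 4704 - 3528 = 1176.

1176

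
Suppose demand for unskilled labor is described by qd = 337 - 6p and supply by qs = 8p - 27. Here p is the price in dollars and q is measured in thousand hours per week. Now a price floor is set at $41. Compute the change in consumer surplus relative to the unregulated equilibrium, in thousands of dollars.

-2040

Equilibrium: 337 - 6p = 8p - 27, so 364 = 14p and p* = 26, q* = 181.
The floor of 41 is above the equilibrium price 26, so it binds.
At p = 41: qd = 337 - 6·41 = 91 and qs = 8·41 - 27 = 301.
Consumer surplus without the control is ½ · (337/6 - 26) · 181 = 32761/12.
With the floor, consumers buy 91 units at 41, so CS = ½ · (337/6 - 41) · 91 = 8281/12.
Change in consumer surplus = 8281/12 - 32761/12 = -2040.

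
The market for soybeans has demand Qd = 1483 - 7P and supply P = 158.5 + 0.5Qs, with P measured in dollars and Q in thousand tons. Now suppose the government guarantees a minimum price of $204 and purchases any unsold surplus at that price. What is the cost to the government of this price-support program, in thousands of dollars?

Rearranging supply gives Qs = 2P - 317. In a free market, 1483 - 7P = 2P - 317 gives the equilibrium P* = 200, Q* = 83.
Because the floor (204) lies above the market-clearing price, it is binding.
At P = 204: Qd = 1483 - 7·204 = 55 and Qs = 2·204 - 317 = 91.
Surplus = Qs - Qd = 36.
Government expenditure = surplus × support price = 36 × 204 = 7344.

7344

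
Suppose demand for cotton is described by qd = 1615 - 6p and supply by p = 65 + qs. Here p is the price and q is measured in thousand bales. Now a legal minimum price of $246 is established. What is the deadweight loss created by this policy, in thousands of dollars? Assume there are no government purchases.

Rearranging supply gives qs = p - 65. Equilibrium: 1615 - 6p = p - 65, so 1680 = 7p and p* = 240, q* = 175.
Since 246 > 240, the floor is binding.
At p = 246: qd = 1615 - 6·246 = 139 and qs = 246 - 65 = 181.
Quantity traded falls to 139. At q = 139 the demand price is (1615 - 139)/6 = 246 and the supply price is 65 + 139 = 204.
Deadweight loss = ½ · (246 - 204) · (175 - 139) = ½ · 42 · 36 = 756.

756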